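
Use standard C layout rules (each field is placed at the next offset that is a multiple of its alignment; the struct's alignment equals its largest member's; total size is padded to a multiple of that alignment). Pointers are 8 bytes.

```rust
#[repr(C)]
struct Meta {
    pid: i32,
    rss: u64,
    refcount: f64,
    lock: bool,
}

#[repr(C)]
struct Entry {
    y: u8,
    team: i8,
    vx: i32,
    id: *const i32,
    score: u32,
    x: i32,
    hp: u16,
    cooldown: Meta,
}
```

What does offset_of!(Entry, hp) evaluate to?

Meta: pid at 0 (size 4, align 4) → ends 4; pad 4 to align 8 for rss; rss at 8 (size 8, align 8) → ends 16; refcount at 16 (size 8, align 8) → ends 24; lock at 24 (size 1, align 1) → ends 25; tail pad 7 to reach multiple of 8; total 32 bytes, alignment 8
y at 0 (size 1, align 1) → ends 1
team at 1 (size 1, align 1) → ends 2
pad 2 to align 4 for vx
vx at 4 (size 4, align 4) → ends 8
id at 8 (size 8, align 8) → ends 16
score at 16 (size 4, align 4) → ends 20
x at 20 (size 4, align 4) → ends 24
hp at 24 (size 2, align 2) → ends 26

24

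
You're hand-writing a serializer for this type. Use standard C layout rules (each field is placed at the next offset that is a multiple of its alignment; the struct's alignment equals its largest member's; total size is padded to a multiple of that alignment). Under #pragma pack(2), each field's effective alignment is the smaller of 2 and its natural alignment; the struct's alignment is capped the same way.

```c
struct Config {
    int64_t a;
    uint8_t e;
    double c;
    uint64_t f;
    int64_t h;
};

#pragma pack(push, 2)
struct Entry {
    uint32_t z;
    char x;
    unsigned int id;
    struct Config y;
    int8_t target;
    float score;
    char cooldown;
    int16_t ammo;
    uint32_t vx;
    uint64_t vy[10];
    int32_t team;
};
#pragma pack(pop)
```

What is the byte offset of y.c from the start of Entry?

26

Config: @0: a [8B, align 8] → 8; @8: e [1B, align 1] → 9; +7 pad (align 8); @16: c [8B, align 8] → 24; @24: f [8B, align 8] → 32; @32: h [8B, align 8] → 40; size 40, align 8
@0: z [4B, align 2] → 4
@4: x [1B, align 1] → 5
+1 pad (align 2)
@6: id [4B, align 2] → 10
@10: y [40B, align 2] → 50
within Config: c at 16
10 + 16 = 26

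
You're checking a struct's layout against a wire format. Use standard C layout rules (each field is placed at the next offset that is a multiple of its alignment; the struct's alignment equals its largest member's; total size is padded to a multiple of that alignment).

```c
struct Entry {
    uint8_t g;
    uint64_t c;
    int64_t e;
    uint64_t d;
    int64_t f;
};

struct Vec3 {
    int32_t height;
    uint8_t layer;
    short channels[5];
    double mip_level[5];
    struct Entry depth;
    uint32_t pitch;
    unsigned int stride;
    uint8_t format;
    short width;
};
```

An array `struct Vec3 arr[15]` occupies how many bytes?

1680

Entry: g at 0 (size 1, align 1) → ends 1; pad 7 to align 8 for c; c at 8 (size 8, align 8) → ends 16; e at 16 (size 8, align 8) → ends 24; d at 24 (size 8, align 8) → ends 32; f at 32 (size 8, align 8) → ends 40; total 40 bytes, alignment 8
height at 0 (size 4, align 4) → ends 4
layer at 4 (size 1, align 1) → ends 5
pad 1 to align 2 for channels
channels at 6 (size 10, align 2) → ends 16
mip_level at 16 (size 40, align 8) → ends 56
depth at 56 (size 40, align 8) → ends 96
pitch at 96 (size 4, align 4) → ends 100
stride at 100 (size 4, align 4) → ends 104
format at 104 (size 1, align 1) → ends 105
pad 1 to align 2 for width
width at 106 (size 2, align 2) → ends 108
tail pad 4 to reach multiple of 8
total 112 bytes, alignment 8
array of 15: 15 × 112 = 1680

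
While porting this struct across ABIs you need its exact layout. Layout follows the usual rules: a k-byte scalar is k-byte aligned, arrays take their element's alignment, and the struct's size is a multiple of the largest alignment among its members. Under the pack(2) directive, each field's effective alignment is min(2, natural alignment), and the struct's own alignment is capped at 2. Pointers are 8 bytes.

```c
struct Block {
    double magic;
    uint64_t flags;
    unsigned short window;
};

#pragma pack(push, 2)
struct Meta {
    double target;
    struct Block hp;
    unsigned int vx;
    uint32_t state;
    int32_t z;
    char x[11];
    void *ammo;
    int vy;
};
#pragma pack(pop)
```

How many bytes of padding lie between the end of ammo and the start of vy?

0

Block: magic at 0 (size 8, align 8) → ends 8; flags at 8 (size 8, align 8) → ends 16; window at 16 (size 2, align 2) → ends 18; tail pad 6 to reach multiple of 8; total 24 bytes, alignment 8
target at 0 (size 8, align 2) → ends 8
hp at 8 (size 24, align 2) → ends 32
vx at 32 (size 4, align 2) → ends 36
state at 36 (size 4, align 2) → ends 40
z at 40 (size 4, align 2) → ends 44
x at 44 (size 11, align 1) → ends 55
pad 1 to align 2 for ammo
ammo at 56 (size 8, align 2) → ends 64
vy at 64 (size 4, align 2) → ends 68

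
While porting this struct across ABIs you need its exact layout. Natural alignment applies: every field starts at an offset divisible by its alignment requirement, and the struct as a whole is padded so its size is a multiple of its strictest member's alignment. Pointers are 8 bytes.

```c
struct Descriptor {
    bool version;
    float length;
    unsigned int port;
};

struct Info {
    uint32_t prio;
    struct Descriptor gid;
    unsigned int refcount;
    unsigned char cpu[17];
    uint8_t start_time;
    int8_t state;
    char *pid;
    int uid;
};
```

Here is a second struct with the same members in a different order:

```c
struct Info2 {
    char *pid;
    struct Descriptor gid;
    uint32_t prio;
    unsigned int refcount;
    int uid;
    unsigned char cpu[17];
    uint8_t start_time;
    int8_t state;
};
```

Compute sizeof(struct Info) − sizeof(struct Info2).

0

Descriptor: version at 0 (size 1, align 1) → ends 1; pad 3 to align 4 for length; length at 4 (size 4, align 4) → ends 8; port at 8 (size 4, align 4) → ends 12; total 12 bytes, alignment 4
prio at 0 (size 4, align 4) → ends 4
gid at 4 (size 12, align 4) → ends 16
refcount at 16 (size 4, align 4) → ends 20
cpu at 20 (size 17, align 1) → ends 37
start_time at 37 (size 1, align 1) → ends 38
state at 38 (size 1, align 1) → ends 39
pad 1 to align 8 for pid
pid at 40 (size 8, align 8) → ends 48
uid at 48 (size 4, align 4) → ends 52
tail pad 4 to reach multiple of 8
total 56 bytes, alignment 8
— Info2 —
pid at 0 (size 8, align 8) → ends 8
gid at 8 (size 12, align 4) → ends 20
prio at 20 (size 4, align 4) → ends 24
refcount at 24 (size 4, align 4) → ends 28
uid at 28 (size 4, align 4) → ends 32
cpu at 32 (size 17, align 1) → ends 49
start_time at 49 (size 1, align 1) → ends 50
state at 50 (size 1, align 1) → ends 51
tail pad 5 to reach multiple of 8
total 56 bytes, alignment 8
56 − 56 = 0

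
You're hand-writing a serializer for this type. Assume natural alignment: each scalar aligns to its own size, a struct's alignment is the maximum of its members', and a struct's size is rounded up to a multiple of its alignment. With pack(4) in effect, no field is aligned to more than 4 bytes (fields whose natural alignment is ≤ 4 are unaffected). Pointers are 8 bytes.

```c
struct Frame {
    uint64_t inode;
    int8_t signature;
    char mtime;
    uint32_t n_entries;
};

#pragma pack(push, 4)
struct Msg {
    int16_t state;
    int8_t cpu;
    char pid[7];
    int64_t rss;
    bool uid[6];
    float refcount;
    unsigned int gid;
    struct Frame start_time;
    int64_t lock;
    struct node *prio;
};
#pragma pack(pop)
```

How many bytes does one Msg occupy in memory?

Frame: inode at 0 (size 8, align 8) → ends 8; signature at 8 (size 1, align 1) → ends 9; mtime at 9 (size 1, align 1) → ends 10; pad 2 to align 4 for n_entries; n_entries at 12 (size 4, align 4) → ends 16; total 16 bytes, alignment 8
state at 0 (size 2, align 2) → ends 2
cpu at 2 (size 1, align 1) → ends 3
pid at 3 (size 7, align 1) → ends 10
pad 2 to align 4 for rss
rss at 12 (size 8, align 4) → ends 20
uid at 20 (size 6, align 1) → ends 26
pad 2 to align 4 for refcount
refcount at 28 (size 4, align 4) → ends 32
gid at 32 (size 4, align 4) → ends 36
start_time at 36 (size 16, align 4) → ends 52
lock at 52 (size 8, align 4) → ends 60
prio at 60 (size 8, align 4) → ends 68
total 68 bytes, alignment 4

68 bytes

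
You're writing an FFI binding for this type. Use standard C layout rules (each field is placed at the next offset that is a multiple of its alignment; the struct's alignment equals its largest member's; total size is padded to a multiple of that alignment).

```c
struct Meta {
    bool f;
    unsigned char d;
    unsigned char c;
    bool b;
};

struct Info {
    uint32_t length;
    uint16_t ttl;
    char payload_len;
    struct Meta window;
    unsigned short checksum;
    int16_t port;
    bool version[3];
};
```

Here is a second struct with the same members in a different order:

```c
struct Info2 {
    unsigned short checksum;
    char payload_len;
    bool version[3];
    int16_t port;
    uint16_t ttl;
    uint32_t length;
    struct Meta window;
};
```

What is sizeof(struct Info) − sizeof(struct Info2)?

Meta: f at 0 (size 1, align 1) → ends 1; d at 1 (size 1, align 1) → ends 2; c at 2 (size 1, align 1) → ends 3; b at 3 (size 1, align 1) → ends 4; total 4 bytes, alignment 1
length at 0 (size 4, align 4) → ends 4
ttl at 4 (size 2, align 2) → ends 6
payload_len at 6 (size 1, align 1) → ends 7
window at 7 (size 4, align 1) → ends 11
pad 1 to align 2 for checksum
checksum at 12 (size 2, align 2) → ends 14
port at 14 (size 2, align 2) → ends 16
version at 16 (size 3, align 1) → ends 19
tail pad 1 to reach multiple of 4
total 20 bytes, alignment 4
— Info2 —
checksum at 0 (size 2, align 2) → ends 2
payload_len at 2 (size 1, align 1) → ends 3
version at 3 (size 3, align 1) → ends 6
port at 6 (size 2, align 2) → ends 8
ttl at 8 (size 2, align 2) → ends 10
pad 2 to align 4 for length
length at 12 (size 4, align 4) → ends 16
window at 16 (size 4, align 1) → ends 20
total 20 bytes, alignment 4
20 − 20 = 0

0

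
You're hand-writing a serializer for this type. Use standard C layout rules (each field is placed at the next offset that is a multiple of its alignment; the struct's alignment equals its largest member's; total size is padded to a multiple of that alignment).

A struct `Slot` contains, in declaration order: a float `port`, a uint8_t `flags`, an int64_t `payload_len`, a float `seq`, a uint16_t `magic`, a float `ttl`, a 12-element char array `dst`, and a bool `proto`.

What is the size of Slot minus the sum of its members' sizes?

0..4  port  (4B, 4-aligned)
4..5  flags  (1B, 1-aligned)
5..8  -- padding (3B)
8..16  payload_len  (8B, 8-aligned)
16..20  seq  (4B, 4-aligned)
20..22  magic  (2B, 2-aligned)
22..24  -- padding (2B)
24..28  ttl  (4B, 4-aligned)
28..40  dst  (12B, 1-aligned)
40..41  proto  (1B, 1-aligned)
41..48  -- tail padding (7B)
sizeof = 48, alignof = 8
data bytes 36, size 48 → padding 12

12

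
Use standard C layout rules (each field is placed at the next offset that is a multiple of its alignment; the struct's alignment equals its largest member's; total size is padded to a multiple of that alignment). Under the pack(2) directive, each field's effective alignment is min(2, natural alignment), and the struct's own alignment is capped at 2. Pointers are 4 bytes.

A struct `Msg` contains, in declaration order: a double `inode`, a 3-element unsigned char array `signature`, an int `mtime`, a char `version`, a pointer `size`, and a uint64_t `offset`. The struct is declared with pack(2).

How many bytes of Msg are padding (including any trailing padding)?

2

@0: inode [8B, align 2] → 8
@8: signature [3B, align 1] → 11
+1 pad (align 2)
@12: mtime [4B, align 2] → 16
@16: version [1B, align 1] → 17
+1 pad (align 2)
@18: size [4B, align 2] → 22
@22: offset [8B, align 2] → 30
size 30, align 2
data bytes 28, size 30 → padding 2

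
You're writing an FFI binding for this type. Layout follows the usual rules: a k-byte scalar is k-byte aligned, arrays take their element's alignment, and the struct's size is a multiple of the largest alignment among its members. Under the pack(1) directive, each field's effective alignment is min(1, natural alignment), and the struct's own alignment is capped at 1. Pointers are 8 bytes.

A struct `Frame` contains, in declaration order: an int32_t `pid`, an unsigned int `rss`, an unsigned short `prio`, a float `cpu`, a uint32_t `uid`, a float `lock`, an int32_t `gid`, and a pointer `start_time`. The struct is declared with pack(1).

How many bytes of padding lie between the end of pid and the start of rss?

pid at 0 (size 4, align 1) → ends 4
rss at 4 (size 4, align 1) → ends 8

0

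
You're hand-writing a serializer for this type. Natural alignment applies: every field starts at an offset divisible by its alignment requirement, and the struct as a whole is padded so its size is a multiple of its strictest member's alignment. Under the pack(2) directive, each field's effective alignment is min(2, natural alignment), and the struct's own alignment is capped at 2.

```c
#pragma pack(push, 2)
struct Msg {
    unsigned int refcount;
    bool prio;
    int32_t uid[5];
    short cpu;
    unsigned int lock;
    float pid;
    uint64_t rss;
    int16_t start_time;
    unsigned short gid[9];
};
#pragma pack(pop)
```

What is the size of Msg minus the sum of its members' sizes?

1

0..4  refcount  (4B, 2-aligned)
4..5  prio  (1B, 1-aligned)
5..6  -- padding (1B)
6..26  uid  (20B, 2-aligned)
26..28  cpu  (2B, 2-aligned)
28..32  lock  (4B, 2-aligned)
32..36  pid  (4B, 2-aligned)
36..44  rss  (8B, 2-aligned)
44..46  start_time  (2B, 2-aligned)
46..64  gid  (18B, 2-aligned)
sizeof = 64, alignof = 2
data bytes 63, size 64 → padding 1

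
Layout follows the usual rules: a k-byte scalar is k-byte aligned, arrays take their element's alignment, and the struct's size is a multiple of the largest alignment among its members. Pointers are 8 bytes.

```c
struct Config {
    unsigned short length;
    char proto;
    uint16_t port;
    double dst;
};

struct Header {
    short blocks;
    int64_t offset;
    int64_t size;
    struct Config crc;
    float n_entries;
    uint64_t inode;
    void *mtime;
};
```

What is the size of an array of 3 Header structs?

Config: 0..2  length  (2B, 2-aligned); 2..3  proto  (1B, 1-aligned); 3..4  -- padding (1B); 4..6  port  (2B, 2-aligned); 6..8  -- padding (2B); 8..16  dst  (8B, 8-aligned); sizeof = 16, alignof = 8
0..2  blocks  (2B, 2-aligned)
2..8  -- padding (6B)
8..16  offset  (8B, 8-aligned)
16..24  size  (8B, 8-aligned)
24..40  crc  (16B, 8-aligned)
40..44  n_entries  (4B, 4-aligned)
44..48  -- padding (4B)
48..56  inode  (8B, 8-aligned)
56..64  mtime  (8B, 8-aligned)
sizeof = 64, alignof = 8
array of 3: 3 × 64 = 192

192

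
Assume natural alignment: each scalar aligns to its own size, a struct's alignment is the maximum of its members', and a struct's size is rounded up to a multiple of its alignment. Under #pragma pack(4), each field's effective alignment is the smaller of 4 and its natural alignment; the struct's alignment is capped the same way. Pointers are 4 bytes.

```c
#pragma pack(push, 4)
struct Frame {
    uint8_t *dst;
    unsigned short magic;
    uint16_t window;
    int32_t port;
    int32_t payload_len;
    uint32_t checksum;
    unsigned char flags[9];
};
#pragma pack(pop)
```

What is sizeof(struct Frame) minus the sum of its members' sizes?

dst at 0 (size 4, align 4) → ends 4
magic at 4 (size 2, align 2) → ends 6
window at 6 (size 2, align 2) → ends 8
port at 8 (size 4, align 4) → ends 12
payload_len at 12 (size 4, align 4) → ends 16
checksum at 16 (size 4, align 4) → ends 20
flags at 20 (size 9, align 1) → ends 29
tail pad 3 to reach multiple of 4
total 32 bytes, alignment 4
data bytes 29, size 32 → padding 3

3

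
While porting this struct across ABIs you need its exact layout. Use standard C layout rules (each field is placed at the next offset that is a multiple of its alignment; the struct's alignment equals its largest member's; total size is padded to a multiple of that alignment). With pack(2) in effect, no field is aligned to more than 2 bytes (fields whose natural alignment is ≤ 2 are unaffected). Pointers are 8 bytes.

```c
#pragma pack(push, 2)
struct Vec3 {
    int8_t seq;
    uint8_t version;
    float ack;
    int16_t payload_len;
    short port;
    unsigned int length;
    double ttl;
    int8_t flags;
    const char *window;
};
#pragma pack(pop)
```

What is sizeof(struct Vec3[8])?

seq at 0 (size 1, align 1) → ends 1
version at 1 (size 1, align 1) → ends 2
ack at 2 (size 4, align 2) → ends 6
payload_len at 6 (size 2, align 2) → ends 8
port at 8 (size 2, align 2) → ends 10
length at 10 (size 4, align 2) → ends 14
ttl at 14 (size 8, align 2) → ends 22
flags at 22 (size 1, align 1) → ends 23
pad 1 to align 2 for window
window at 24 (size 8, align 2) → ends 32
total 32 bytes, alignment 2
array of 8: 8 × 32 = 256

256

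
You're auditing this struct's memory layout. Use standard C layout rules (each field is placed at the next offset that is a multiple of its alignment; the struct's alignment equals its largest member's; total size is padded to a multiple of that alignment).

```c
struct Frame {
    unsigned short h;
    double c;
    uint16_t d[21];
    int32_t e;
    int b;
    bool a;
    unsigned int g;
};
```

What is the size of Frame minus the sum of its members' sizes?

@0: h [2B, align 2] → 2
+6 pad (align 8)
@8: c [8B, align 8] → 16
@16: d [42B, align 2] → 58
+2 pad (align 4)
@60: e [4B, align 4] → 64
@64: b [4B, align 4] → 68
@68: a [1B, align 1] → 69
+3 pad (align 4)
@72: g [4B, align 4] → 76
+4 tail pad (align 8)
size 80, align 8
data bytes 65, size 80 → padding 15

15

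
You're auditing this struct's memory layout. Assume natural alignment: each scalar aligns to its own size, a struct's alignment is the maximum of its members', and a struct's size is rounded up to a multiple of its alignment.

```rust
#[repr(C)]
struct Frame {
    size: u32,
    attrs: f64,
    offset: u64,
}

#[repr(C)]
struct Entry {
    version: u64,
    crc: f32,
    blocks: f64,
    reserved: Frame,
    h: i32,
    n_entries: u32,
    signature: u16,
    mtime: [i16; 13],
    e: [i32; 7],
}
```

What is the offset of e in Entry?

Frame: size at 0 (size 4, align 4) → ends 4; pad 4 to align 8 for attrs; attrs at 8 (size 8, align 8) → ends 16; offset at 16 (size 8, align 8) → ends 24; total 24 bytes, alignment 8
version at 0 (size 8, align 8) → ends 8
crc at 8 (size 4, align 4) → ends 12
pad 4 to align 8 for blocks
blocks at 16 (size 8, align 8) → ends 24
reserved at 24 (size 24, align 8) → ends 48
h at 48 (size 4, align 4) → ends 52
n_entries at 52 (size 4, align 4) → ends 56
signature at 56 (size 2, align 2) → ends 58
mtime at 58 (size 26, align 2) → ends 84
e at 84 (size 28, align 4) → ends 112

84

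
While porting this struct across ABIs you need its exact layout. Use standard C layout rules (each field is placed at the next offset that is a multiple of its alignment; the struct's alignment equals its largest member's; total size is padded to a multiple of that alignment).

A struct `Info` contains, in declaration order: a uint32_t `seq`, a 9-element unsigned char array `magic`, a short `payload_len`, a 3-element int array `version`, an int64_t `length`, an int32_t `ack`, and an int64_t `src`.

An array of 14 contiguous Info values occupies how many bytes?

784

@0: seq [4B, align 4] → 4
@4: magic [9B, align 1] → 13
+1 pad (align 2)
@14: payload_len [2B, align 2] → 16
@16: version [12B, align 4] → 28
+4 pad (align 8)
@32: length [8B, align 8] → 40
@40: ack [4B, align 4] → 44
+4 pad (align 8)
@48: src [8B, align 8] → 56
size 56, align 8
array of 14: 14 × 56 = 784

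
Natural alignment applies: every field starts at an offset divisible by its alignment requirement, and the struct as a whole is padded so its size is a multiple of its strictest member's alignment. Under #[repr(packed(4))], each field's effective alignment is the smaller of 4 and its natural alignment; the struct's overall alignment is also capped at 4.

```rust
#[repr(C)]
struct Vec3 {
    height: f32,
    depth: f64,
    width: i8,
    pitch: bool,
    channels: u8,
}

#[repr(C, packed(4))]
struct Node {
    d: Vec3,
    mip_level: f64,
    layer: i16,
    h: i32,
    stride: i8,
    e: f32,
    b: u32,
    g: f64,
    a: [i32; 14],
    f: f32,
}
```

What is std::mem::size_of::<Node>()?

Vec3: @0: height [4B, align 4] → 4; +4 pad (align 8); @8: depth [8B, align 8] → 16; @16: width [1B, align 1] → 17; @17: pitch [1B, align 1] → 18; @18: channels [1B, align 1] → 19; +5 tail pad (align 8); size 24, align 8
@0: d [24B, align 4] → 24
@24: mip_level [8B, align 4] → 32
@32: layer [2B, align 2] → 34
+2 pad (align 4)
@36: h [4B, align 4] → 40
@40: stride [1B, align 1] → 41
+3 pad (align 4)
@44: e [4B, align 4] → 48
@48: b [4B, align 4] → 52
@52: g [8B, align 4] → 60
@60: a [56B, align 4] → 116
@116: f [4B, align 4] → 120
size 120, align 4

120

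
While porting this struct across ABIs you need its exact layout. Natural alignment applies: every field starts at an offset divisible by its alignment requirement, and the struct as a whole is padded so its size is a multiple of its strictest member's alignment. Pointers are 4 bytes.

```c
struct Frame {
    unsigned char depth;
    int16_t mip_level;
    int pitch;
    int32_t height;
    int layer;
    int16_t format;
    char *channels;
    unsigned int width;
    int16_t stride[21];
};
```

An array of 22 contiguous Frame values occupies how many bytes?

1584

0..1  depth  (1B, 1-aligned)
1..2  -- padding (1B)
2..4  mip_level  (2B, 2-aligned)
4..8  pitch  (4B, 4-aligned)
8..12  height  (4B, 4-aligned)
12..16  layer  (4B, 4-aligned)
16..18  format  (2B, 2-aligned)
18..20  -- padding (2B)
20..24  channels  (4B, 4-aligned)
24..28  width  (4B, 4-aligned)
28..70  stride  (42B, 2-aligned)
70..72  -- tail padding (2B)
sizeof = 72, alignof = 4
array of 22: 22 × 72 = 1584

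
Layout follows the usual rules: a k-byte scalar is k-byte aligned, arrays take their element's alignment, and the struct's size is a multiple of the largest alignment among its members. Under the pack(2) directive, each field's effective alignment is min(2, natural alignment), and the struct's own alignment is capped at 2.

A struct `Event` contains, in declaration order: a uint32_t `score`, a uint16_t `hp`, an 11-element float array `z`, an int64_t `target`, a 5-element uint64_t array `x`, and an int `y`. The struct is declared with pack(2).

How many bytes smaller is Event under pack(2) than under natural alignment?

10

natural layout:
  @0: score [4B, align 4] → 4
  @4: hp [2B, align 2] → 6
  +2 pad (align 4)
  @8: z [44B, align 4] → 52
  +4 pad (align 8)
  @56: target [8B, align 8] → 64
  @64: x [40B, align 8] → 104
  @104: y [4B, align 4] → 108
  +4 tail pad (align 8)
  size 112, align 8
packed(2) layout:
  @0: score [4B, align 2] → 4
  @4: hp [2B, align 2] → 6
  @6: z [44B, align 2] → 50
  @50: target [8B, align 2] → 58
  @58: x [40B, align 2] → 98
  @98: y [4B, align 2] → 102
  size 102, align 2
112 − 102 = 10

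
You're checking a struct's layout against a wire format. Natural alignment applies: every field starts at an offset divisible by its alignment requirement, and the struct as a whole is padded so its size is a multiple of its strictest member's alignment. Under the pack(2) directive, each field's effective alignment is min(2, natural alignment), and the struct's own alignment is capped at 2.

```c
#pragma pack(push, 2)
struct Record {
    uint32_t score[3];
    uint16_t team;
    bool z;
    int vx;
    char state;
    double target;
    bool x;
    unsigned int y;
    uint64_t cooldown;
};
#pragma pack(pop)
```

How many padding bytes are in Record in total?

0..12  score  (12B, 2-aligned)
12..14  team  (2B, 2-aligned)
14..15  z  (1B, 1-aligned)
15..16  -- padding (1B)
16..20  vx  (4B, 2-aligned)
20..21  state  (1B, 1-aligned)
21..22  -- padding (1B)
22..30  target  (8B, 2-aligned)
30..31  x  (1B, 1-aligned)
31..32  -- padding (1B)
32..36  y  (4B, 2-aligned)
36..44  cooldown  (8B, 2-aligned)
sizeof = 44, alignof = 2
data bytes 41, size 44 → padding 3

3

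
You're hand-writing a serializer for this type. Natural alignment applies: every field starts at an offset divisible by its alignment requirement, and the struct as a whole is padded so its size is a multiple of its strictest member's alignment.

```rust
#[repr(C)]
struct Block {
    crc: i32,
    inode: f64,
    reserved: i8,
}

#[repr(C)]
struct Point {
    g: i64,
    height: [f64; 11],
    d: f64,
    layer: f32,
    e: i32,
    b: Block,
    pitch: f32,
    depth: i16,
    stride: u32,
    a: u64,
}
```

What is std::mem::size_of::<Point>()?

160 bytes

Block: 0..4  crc  (4B, 4-aligned); 4..8  -- padding (4B); 8..16  inode  (8B, 8-aligned); 16..17  reserved  (1B, 1-aligned); 17..24  -- tail padding (7B); sizeof = 24, alignof = 8
0..8  g  (8B, 8-aligned)
8..96  height  (88B, 8-aligned)
96..104  d  (8B, 8-aligned)
104..108  layer  (4B, 4-aligned)
108..112  e  (4B, 4-aligned)
112..136  b  (24B, 8-aligned)
136..140  pitch  (4B, 4-aligned)
140..142  depth  (2B, 2-aligned)
142..144  -- padding (2B)
144..148  stride  (4B, 4-aligned)
148..152  -- padding (4B)
152..160  a  (8B, 8-aligned)
sizeof = 160, alignof = 8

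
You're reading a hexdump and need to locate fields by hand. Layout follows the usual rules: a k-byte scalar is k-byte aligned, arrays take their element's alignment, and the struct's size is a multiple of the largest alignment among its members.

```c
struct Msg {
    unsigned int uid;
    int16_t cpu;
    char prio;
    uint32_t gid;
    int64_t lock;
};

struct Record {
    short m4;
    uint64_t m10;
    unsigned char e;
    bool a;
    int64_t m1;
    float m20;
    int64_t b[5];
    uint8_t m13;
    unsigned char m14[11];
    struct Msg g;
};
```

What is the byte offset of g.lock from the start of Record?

Msg: uid at 0 (size 4, align 4) → ends 4; cpu at 4 (size 2, align 2) → ends 6; prio at 6 (size 1, align 1) → ends 7; pad 1 to align 4 for gid; gid at 8 (size 4, align 4) → ends 12; pad 4 to align 8 for lock; lock at 16 (size 8, align 8) → ends 24; total 24 bytes, alignment 8
m4 at 0 (size 2, align 2) → ends 2
pad 6 to align 8 for m10
m10 at 8 (size 8, align 8) → ends 16
e at 16 (size 1, align 1) → ends 17
a at 17 (size 1, align 1) → ends 18
pad 6 to align 8 for m1
m1 at 24 (size 8, align 8) → ends 32
m20 at 32 (size 4, align 4) → ends 36
pad 4 to align 8 for b
b at 40 (size 40, align 8) → ends 80
m13 at 80 (size 1, align 1) → ends 81
m14 at 81 (size 11, align 1) → ends 92
pad 4 to align 8 for g
g at 96 (size 24, align 8) → ends 120
within Msg: lock at 16
96 + 16 = 112

112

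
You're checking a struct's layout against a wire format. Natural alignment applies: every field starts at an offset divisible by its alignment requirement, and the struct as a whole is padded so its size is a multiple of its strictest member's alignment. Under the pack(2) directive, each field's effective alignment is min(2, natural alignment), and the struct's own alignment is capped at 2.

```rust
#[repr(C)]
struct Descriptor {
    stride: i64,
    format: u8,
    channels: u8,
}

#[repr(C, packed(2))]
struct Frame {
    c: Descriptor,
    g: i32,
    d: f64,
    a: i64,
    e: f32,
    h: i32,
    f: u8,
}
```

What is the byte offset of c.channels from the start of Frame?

Descriptor: stride at 0 (size 8, align 8) → ends 8; format at 8 (size 1, align 1) → ends 9; channels at 9 (size 1, align 1) → ends 10; tail pad 6 to reach multiple of 8; total 16 bytes, alignment 8
c at 0 (size 16, align 2) → ends 16
within Descriptor: channels at 9
0 + 9 = 9

9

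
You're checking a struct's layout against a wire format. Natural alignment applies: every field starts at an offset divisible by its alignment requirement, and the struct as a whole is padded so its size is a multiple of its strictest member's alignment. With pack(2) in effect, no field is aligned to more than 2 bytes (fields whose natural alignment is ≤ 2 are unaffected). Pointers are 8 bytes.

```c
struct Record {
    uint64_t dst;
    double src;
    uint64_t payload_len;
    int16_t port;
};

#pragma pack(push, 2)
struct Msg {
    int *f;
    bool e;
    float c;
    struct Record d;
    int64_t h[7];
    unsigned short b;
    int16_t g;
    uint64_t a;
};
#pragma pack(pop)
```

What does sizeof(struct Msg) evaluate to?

Record: @0: dst [8B, align 8] → 8; @8: src [8B, align 8] → 16; @16: payload_len [8B, align 8] → 24; @24: port [2B, align 2] → 26; +6 tail pad (align 8); size 32, align 8
@0: f [8B, align 2] → 8
@8: e [1B, align 1] → 9
+1 pad (align 2)
@10: c [4B, align 2] → 14
@14: d [32B, align 2] → 46
@46: h [56B, align 2] → 102
@102: b [2B, align 2] → 104
@104: g [2B, align 2] → 106
@106: a [8B, align 2] → 114
size 114, align 2

114 bytes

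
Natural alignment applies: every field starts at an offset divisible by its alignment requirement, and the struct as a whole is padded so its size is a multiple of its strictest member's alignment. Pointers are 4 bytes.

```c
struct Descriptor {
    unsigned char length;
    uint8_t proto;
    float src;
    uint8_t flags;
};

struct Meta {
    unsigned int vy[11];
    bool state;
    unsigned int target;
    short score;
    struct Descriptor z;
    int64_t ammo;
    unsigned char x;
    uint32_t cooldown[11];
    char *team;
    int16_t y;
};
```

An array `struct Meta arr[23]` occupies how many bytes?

3128

Descriptor: @0: length [1B, align 1] → 1; @1: proto [1B, align 1] → 2; +2 pad (align 4); @4: src [4B, align 4] → 8; @8: flags [1B, align 1] → 9; +3 tail pad (align 4); size 12, align 4
@0: vy [44B, align 4] → 44
@44: state [1B, align 1] → 45
+3 pad (align 4)
@48: target [4B, align 4] → 52
@52: score [2B, align 2] → 54
+2 pad (align 4)
@56: z [12B, align 4] → 68
+4 pad (align 8)
@72: ammo [8B, align 8] → 80
@80: x [1B, align 1] → 81
+3 pad (align 4)
@84: cooldown [44B, align 4] → 128
@128: team [4B, align 4] → 132
@132: y [2B, align 2] → 134
+2 tail pad (align 8)
size 136, align 8
array of 23: 23 × 136 = 3128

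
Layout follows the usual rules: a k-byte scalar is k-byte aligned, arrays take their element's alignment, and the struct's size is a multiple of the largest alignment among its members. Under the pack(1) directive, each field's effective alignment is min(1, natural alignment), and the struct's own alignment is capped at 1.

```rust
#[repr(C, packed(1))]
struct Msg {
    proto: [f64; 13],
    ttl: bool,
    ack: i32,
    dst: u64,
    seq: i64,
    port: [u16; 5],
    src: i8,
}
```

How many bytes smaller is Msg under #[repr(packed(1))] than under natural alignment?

8

natural layout:
  @0: proto [104B, align 8] → 104
  @104: ttl [1B, align 1] → 105
  +3 pad (align 4)
  @108: ack [4B, align 4] → 112
  @112: dst [8B, align 8] → 120
  @120: seq [8B, align 8] → 128
  @128: port [10B, align 2] → 138
  @138: src [1B, align 1] → 139
  +5 tail pad (align 8)
  size 144, align 8
packed(1) layout:
  @0: proto [104B, align 1] → 104
  @104: ttl [1B, align 1] → 105
  @105: ack [4B, align 1] → 109
  @109: dst [8B, align 1] → 117
  @117: seq [8B, align 1] → 125
  @125: port [10B, align 1] → 135
  @135: src [1B, align 1] → 136
  size 136, align 1
144 − 136 = 8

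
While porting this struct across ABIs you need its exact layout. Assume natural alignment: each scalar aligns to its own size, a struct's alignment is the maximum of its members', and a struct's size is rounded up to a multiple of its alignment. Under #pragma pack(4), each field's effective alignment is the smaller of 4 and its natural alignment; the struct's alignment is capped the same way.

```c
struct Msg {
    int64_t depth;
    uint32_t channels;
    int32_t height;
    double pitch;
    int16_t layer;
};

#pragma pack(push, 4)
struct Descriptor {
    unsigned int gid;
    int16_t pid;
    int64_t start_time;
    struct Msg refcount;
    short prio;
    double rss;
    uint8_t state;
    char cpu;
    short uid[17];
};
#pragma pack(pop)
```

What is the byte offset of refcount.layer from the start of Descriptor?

40

Msg: 0..8  depth  (8B, 8-aligned); 8..12  channels  (4B, 4-aligned); 12..16  height  (4B, 4-aligned); 16..24  pitch  (8B, 8-aligned); 24..26  layer  (2B, 2-aligned); 26..32  -- tail padding (6B); sizeof = 32, alignof = 8
0..4  gid  (4B, 4-aligned)
4..6  pid  (2B, 2-aligned)
6..8  -- padding (2B)
8..16  start_time  (8B, 4-aligned)
16..48  refcount  (32B, 4-aligned)
within Msg: layer at 24
16 + 24 = 40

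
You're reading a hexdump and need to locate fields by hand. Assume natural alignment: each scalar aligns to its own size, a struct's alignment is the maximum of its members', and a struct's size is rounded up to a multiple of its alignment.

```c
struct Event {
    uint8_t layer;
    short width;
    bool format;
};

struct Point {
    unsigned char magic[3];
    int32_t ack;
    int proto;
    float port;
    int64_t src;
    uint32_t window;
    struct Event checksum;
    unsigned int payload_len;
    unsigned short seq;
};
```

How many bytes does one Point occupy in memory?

48 bytes

Event: @0: layer [1B, align 1] → 1; +1 pad (align 2); @2: width [2B, align 2] → 4; @4: format [1B, align 1] → 5; +1 tail pad (align 2); size 6, align 2
@0: magic [3B, align 1] → 3
+1 pad (align 4)
@4: ack [4B, align 4] → 8
@8: proto [4B, align 4] → 12
@12: port [4B, align 4] → 16
@16: src [8B, align 8] → 24
@24: window [4B, align 4] → 28
@28: checksum [6B, align 2] → 34
+2 pad (align 4)
@36: payload_len [4B, align 4] → 40
@40: seq [2B, align 2] → 42
+6 tail pad (align 8)
size 48, align 8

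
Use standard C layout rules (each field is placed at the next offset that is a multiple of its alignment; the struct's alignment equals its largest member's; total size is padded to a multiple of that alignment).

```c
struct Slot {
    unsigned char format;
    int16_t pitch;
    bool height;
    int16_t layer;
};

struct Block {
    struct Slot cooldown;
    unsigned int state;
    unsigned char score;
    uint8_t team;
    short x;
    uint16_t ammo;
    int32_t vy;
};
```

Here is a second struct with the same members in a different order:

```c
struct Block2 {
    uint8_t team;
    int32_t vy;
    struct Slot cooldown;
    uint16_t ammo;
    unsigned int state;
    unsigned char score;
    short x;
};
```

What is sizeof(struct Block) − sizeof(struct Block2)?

-4

Slot: format at 0 (size 1, align 1) → ends 1; pad 1 to align 2 for pitch; pitch at 2 (size 2, align 2) → ends 4; height at 4 (size 1, align 1) → ends 5; pad 1 to align 2 for layer; layer at 6 (size 2, align 2) → ends 8; total 8 bytes, alignment 2
cooldown at 0 (size 8, align 2) → ends 8
state at 8 (size 4, align 4) → ends 12
score at 12 (size 1, align 1) → ends 13
team at 13 (size 1, align 1) → ends 14
x at 14 (size 2, align 2) → ends 16
ammo at 16 (size 2, align 2) → ends 18
pad 2 to align 4 for vy
vy at 20 (size 4, align 4) → ends 24
total 24 bytes, alignment 4
— Block2 —
team at 0 (size 1, align 1) → ends 1
pad 3 to align 4 for vy
vy at 4 (size 4, align 4) → ends 8
cooldown at 8 (size 8, align 2) → ends 16
ammo at 16 (size 2, align 2) → ends 18
pad 2 to align 4 for state
state at 20 (size 4, align 4) → ends 24
score at 24 (size 1, align 1) → ends 25
pad 1 to align 2 for x
x at 26 (size 2, align 2) → ends 28
total 28 bytes, alignment 4
24 − 28 = -4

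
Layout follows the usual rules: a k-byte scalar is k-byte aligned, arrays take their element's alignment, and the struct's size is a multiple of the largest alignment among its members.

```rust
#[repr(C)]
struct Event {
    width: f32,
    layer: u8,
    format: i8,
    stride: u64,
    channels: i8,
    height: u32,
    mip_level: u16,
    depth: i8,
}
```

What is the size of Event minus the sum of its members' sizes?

10

0..4  width  (4B, 4-aligned)
4..5  layer  (1B, 1-aligned)
5..6  format  (1B, 1-aligned)
6..8  -- padding (2B)
8..16  stride  (8B, 8-aligned)
16..17  channels  (1B, 1-aligned)
17..20  -- padding (3B)
20..24  height  (4B, 4-aligned)
24..26  mip_level  (2B, 2-aligned)
26..27  depth  (1B, 1-aligned)
27..32  -- tail padding (5B)
sizeof = 32, alignof = 8
data bytes 22, size 32 → padding 10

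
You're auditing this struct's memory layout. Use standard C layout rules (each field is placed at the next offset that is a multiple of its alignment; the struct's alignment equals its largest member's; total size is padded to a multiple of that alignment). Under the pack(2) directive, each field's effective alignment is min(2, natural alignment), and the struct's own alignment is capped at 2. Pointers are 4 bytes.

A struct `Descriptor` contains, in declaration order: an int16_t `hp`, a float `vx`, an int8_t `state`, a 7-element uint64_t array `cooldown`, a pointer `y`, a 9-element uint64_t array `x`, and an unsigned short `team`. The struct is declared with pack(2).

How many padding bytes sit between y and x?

@0: hp [2B, align 2] → 2
@2: vx [4B, align 2] → 6
@6: state [1B, align 1] → 7
+1 pad (align 2)
@8: cooldown [56B, align 2] → 64
@64: y [4B, align 2] → 68
@68: x [72B, align 2] → 140

0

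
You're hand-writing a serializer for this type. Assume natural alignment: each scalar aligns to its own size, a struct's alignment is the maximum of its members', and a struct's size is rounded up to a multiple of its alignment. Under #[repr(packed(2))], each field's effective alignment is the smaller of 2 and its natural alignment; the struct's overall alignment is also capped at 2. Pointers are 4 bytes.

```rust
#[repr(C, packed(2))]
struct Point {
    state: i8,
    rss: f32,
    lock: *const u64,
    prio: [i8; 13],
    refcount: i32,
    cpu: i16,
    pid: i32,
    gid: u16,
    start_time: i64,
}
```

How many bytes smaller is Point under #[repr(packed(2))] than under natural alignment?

12

natural layout:
  @0: state [1B, align 1] → 1
  +3 pad (align 4)
  @4: rss [4B, align 4] → 8
  @8: lock [4B, align 4] → 12
  @12: prio [13B, align 1] → 25
  +3 pad (align 4)
  @28: refcount [4B, align 4] → 32
  @32: cpu [2B, align 2] → 34
  +2 pad (align 4)
  @36: pid [4B, align 4] → 40
  @40: gid [2B, align 2] → 42
  +6 pad (align 8)
  @48: start_time [8B, align 8] → 56
  size 56, align 8
packed(2) layout:
  @0: state [1B, align 1] → 1
  +1 pad (align 2)
  @2: rss [4B, align 2] → 6
  @6: lock [4B, align 2] → 10
  @10: prio [13B, align 1] → 23
  +1 pad (align 2)
  @24: refcount [4B, align 2] → 28
  @28: cpu [2B, align 2] → 30
  @30: pid [4B, align 2] → 34
  @34: gid [2B, align 2] → 36
  @36: start_time [8B, align 2] → 44
  size 44, align 2
56 − 44 = 12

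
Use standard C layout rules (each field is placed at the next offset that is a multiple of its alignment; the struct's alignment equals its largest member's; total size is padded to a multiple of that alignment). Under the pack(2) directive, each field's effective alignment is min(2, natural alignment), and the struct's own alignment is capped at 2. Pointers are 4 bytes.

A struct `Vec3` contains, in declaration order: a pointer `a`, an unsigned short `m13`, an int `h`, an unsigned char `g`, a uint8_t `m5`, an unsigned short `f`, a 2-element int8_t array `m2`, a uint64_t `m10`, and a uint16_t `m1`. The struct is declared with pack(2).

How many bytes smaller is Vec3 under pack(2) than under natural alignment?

natural layout:
  a at 0 (size 4, align 4) → ends 4
  m13 at 4 (size 2, align 2) → ends 6
  pad 2 to align 4 for h
  h at 8 (size 4, align 4) → ends 12
  g at 12 (size 1, align 1) → ends 13
  m5 at 13 (size 1, align 1) → ends 14
  f at 14 (size 2, align 2) → ends 16
  m2 at 16 (size 2, align 1) → ends 18
  pad 6 to align 8 for m10
  m10 at 24 (size 8, align 8) → ends 32
  m1 at 32 (size 2, align 2) → ends 34
  tail pad 6 to reach multiple of 8
  total 40 bytes, alignment 8
packed(2) layout:
  a at 0 (size 4, align 2) → ends 4
  m13 at 4 (size 2, align 2) → ends 6
  h at 6 (size 4, align 2) → ends 10
  g at 10 (size 1, align 1) → ends 11
  m5 at 11 (size 1, align 1) → ends 12
  f at 12 (size 2, align 2) → ends 14
  m2 at 14 (size 2, align 1) → ends 16
  m10 at 16 (size 8, align 2) → ends 24
  m1 at 24 (size 2, align 2) → ends 26
  total 26 bytes, alignment 2
40 − 26 = 14

14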